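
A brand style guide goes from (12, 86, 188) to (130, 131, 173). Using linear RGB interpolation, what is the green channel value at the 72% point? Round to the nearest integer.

G = 86 + 0.72 × (131 − 86) = 118.4 → 118

118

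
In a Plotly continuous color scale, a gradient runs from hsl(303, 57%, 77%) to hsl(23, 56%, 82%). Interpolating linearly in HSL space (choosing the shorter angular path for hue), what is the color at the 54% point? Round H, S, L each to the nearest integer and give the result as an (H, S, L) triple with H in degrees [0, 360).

Hue: 23 − 303 = -280°, but |-280| > 180 so the shorter arc goes the other way: Δh = -280 + 360 = 80°.
H = 303 + 0.54 × (80) = 346.2 → 346°
S = 57 + 0.54 × (56 − 57) = 56.46 → 56%
L = 77 + 0.54 × (82 − 77) = 79.7 → 80%

(346, 56, 80)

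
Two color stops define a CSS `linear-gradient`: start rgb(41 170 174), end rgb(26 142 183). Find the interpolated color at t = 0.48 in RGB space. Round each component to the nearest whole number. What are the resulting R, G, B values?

R = 41 + 0.48 × (26 − 41) = 41 + 0.48 × -15 = 33.8 → 34
G = 170 + 0.48 × (142 − 170) = 170 + 0.48 × -28 = 156.56 → 157
B = 174 + 0.48 × (183 − 174) = 174 + 0.48 × 9 = 178.32 → 178

(34, 157, 178)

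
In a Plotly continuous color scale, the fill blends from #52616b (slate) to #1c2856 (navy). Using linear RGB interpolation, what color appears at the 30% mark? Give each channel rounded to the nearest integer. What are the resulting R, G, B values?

(66, 80, 101)

#52616b → (82, 97, 107); #1c2856 → (28, 40, 86).
30% corresponds to t = 0.3.
R = 82 + 0.3 × (28 − 82) = 82 + 0.3 × -54 = 65.8 → 66
G = 97 + 0.3 × (40 − 97) = 97 + 0.3 × -57 = 79.9 → 80
B = 107 + 0.3 × (86 − 107) = 107 + 0.3 × -21 = 100.7 → 101
So the blended color is (66, 80, 101), about #425065.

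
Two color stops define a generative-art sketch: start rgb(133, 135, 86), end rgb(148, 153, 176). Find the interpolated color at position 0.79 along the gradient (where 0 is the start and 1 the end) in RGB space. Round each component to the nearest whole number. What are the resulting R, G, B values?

(145, 149, 157)

R = 133 + 0.79 × (148 − 133) = 133 + 0.79 × 15 = 144.85 → 145
G = 135 + 0.79 × (153 − 135) = 135 + 0.79 × 18 = 149.22 → 149
B = 86 + 0.79 × (176 − 86) = 86 + 0.79 × 90 = 157.1 → 157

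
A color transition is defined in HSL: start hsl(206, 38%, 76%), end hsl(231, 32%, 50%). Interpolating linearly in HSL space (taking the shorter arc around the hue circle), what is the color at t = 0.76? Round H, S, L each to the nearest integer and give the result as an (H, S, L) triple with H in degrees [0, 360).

(225, 33, 56)

Hue arc: Δh = 231 − 206 = 25° (|Δh| ≤ 180, already the shorter path).
H = 206 + 0.76 × (25) = 225 → 225°
S = 38 + 0.76 × (32 − 38) = 33.44 → 33%
L = 76 + 0.76 × (50 − 76) = 56.24 → 56%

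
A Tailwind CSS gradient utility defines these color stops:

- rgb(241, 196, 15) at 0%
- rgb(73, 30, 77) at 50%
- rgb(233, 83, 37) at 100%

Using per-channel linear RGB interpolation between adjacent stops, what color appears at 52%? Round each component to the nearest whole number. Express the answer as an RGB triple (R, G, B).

52% lies between the 50% and 100% stops, so the local fraction is t = (52 − 50)/(100 − 50) = 2/50 ≈ 0.04.
R = 73 + 0.04 × (233 − 73) = 79.4 → 79
G = 30 + 0.04 × (83 − 30) = 32.12 → 32
B = 77 + 0.04 × (37 − 77) = 75.4 → 75

(79, 32, 75)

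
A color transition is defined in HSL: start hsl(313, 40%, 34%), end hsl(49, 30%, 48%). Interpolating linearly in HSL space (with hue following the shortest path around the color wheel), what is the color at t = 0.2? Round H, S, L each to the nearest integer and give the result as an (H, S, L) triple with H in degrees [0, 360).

Hue: 49 − 313 = -264°, but |-264| > 180 so the shorter arc goes the other way: Δh = -264 + 360 = 96°.
H = 313 + 0.2 × (96) = 332.2 → 332°
S = 40 + 0.2 × (30 − 40) = 38 → 38%
L = 34 + 0.2 × (48 − 34) = 36.8 → 37%

(332, 38, 37)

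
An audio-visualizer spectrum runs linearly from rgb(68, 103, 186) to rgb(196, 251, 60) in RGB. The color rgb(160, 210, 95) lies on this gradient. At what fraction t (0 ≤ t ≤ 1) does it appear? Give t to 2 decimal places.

Invert the lerp on the G channel (largest span, 148): t = (210 − 103) / (251 − 103) = 107/148 = 0.72297.
Check on R: (160 − 68)/(196 − 68) = 0.7188 ✓

0.72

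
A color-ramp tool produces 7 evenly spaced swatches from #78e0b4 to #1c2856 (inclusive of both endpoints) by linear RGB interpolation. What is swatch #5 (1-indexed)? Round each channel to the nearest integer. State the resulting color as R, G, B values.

With 7 swatches and endpoints inclusive, swatch 5 sits at t = (5 − 1)/(7 − 1) = 4/6 ≈ 0.6667.
#78e0b4 → (120, 224, 180); #1c2856 → (28, 40, 86).
R = 120 + 0.6667 × (28 − 120) = 58.664 → 59
G = 224 + 0.6667 × (40 − 224) = 101.327 → 101
B = 180 + 0.6667 × (86 − 180) = 117.33 → 117

(59, 101, 117)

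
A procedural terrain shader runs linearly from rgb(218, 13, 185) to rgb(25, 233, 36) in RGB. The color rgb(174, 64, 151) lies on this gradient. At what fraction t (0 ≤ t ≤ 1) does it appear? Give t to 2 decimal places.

0.23

Invert the lerp on the G channel (largest span, 220): t = (64 − 13) / (233 − 13) = 51/220 = 0.23182.
Check on R: (174 − 218)/(25 − 218) = 0.228 ✓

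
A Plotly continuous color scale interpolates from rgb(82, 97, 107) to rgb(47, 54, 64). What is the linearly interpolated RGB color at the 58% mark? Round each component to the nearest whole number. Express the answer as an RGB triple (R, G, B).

58% corresponds to t = 0.58.
R = 82 + 0.58 × (47 − 82) = 82 + 0.58 × -35 = 61.7 → 62
G = 97 + 0.58 × (54 − 97) = 97 + 0.58 × -43 = 72.06 → 72
B = 107 + 0.58 × (64 − 107) = 107 + 0.58 × -43 = 82.06 → 82

(62, 72, 82)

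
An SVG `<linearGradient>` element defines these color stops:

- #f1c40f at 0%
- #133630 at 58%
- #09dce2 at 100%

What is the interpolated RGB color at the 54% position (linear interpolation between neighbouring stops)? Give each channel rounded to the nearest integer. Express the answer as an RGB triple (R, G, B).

54% lies between the 0% and 58% stops, so the local fraction is t = (54 − 0)/(58 − 0) = 54/58 ≈ 0.931.
#f1c40f → (241, 196, 15); #133630 → (19, 54, 48).
R = 241 + 0.931 × (19 − 241) = 34.318 → 34
G = 196 + 0.931 × (54 − 196) = 63.798 → 64
B = 15 + 0.931 × (48 − 15) = 45.723 → 46

(34, 64, 46)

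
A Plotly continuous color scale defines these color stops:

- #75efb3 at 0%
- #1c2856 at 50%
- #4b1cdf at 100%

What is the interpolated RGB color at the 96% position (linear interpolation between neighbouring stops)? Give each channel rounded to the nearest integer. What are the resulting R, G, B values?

(71, 29, 212)

96% lies between the 50% and 100% stops, so the local fraction is t = (96 − 50)/(100 − 50) = 46/50 ≈ 0.92.
#1c2856 → (28, 40, 86); #4b1cdf → (75, 28, 223).
R = 28 + 0.92 × (75 − 28) = 71.24 → 71
G = 40 + 0.92 × (28 − 40) = 28.96 → 29
B = 86 + 0.92 × (223 − 86) = 212.04 → 212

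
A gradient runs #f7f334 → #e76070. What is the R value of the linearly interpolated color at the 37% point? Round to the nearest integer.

R₁ = 247 (from #f7f334), R₂ = 231 (from #e76070).
R = 247 + 0.37 × (231 − 247) = 241.08 → 241

241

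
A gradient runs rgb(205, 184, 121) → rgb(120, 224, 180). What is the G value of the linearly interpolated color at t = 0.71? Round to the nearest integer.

G = 184 + 0.71 × (224 − 184) = 212.4 → 212

212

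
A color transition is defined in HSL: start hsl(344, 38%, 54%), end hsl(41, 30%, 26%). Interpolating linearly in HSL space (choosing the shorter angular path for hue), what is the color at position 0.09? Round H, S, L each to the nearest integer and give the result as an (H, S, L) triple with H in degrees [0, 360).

Hue: 41 − 344 = -303°, but |-303| > 180 so the shorter arc goes the other way: Δh = -303 + 360 = 57°.
H = 344 + 0.09 × (57) = 349.13 → 349°
S = 38 + 0.09 × (30 − 38) = 37.28 → 37%
L = 54 + 0.09 × (26 − 54) = 51.48 → 51%

(349, 37, 51)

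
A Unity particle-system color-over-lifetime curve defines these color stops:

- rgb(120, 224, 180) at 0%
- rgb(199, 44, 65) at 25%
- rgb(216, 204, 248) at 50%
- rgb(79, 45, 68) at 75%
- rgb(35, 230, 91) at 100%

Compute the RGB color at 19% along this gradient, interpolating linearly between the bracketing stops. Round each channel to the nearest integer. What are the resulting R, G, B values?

19% lies between the 0% and 25% stops, so the local fraction is t = (19 − 0)/(25 − 0) = 19/25 ≈ 0.76.
R = 120 + 0.76 × (199 − 120) = 180.04 → 180
G = 224 + 0.76 × (44 − 224) = 87.2 → 87
B = 180 + 0.76 × (65 − 180) = 92.6 → 93

(180, 87, 93)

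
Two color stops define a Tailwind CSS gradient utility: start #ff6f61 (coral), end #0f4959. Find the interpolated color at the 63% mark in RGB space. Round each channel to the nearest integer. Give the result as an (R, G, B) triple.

(104, 87, 92)

#ff6f61 → (255, 111, 97); #0f4959 → (15, 73, 89).
63% corresponds to t = 0.63.
R = 255 + 0.63 × (15 − 255) = 255 + 0.63 × -240 = 103.8 → 104
G = 111 + 0.63 × (73 − 111) = 111 + 0.63 × -38 = 87.06 → 87
B = 97 + 0.63 × (89 − 97) = 97 + 0.63 × -8 = 91.96 → 92
So the blended color is (104, 87, 92), about #68575c.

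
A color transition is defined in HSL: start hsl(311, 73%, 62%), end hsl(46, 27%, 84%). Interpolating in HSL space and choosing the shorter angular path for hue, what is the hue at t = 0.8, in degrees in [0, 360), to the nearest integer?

Hue: 46 − 311 = -265°, but |-265| > 180 so the shorter arc goes the other way: Δh = -265 + 360 = 95°.
H = 311 + 0.8 × (95) = 387 → 387 → 387 mod 360 = 27°

27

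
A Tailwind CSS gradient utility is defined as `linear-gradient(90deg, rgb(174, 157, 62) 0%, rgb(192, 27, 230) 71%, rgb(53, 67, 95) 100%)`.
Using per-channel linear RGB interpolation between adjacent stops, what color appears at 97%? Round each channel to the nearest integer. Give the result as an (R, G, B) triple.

(67, 63, 109)

97% lies between the 71% and 100% stops, so the local fraction is t = (97 − 71)/(100 − 71) = 26/29 ≈ 0.8966.
R = 192 + 0.8966 × (53 − 192) = 67.373 → 67
G = 27 + 0.8966 × (67 − 27) = 62.864 → 63
B = 230 + 0.8966 × (95 − 230) = 108.959 → 109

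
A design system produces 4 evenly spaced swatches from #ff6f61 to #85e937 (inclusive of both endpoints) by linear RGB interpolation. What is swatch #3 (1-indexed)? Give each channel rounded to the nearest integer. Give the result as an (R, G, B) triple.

With 4 swatches and endpoints inclusive, swatch 3 sits at t = (3 − 1)/(4 − 1) = 2/3 ≈ 0.6667.
#ff6f61 → (255, 111, 97); #85e937 → (133, 233, 55).
R = 255 + 0.6667 × (133 − 255) = 173.663 → 174
G = 111 + 0.6667 × (233 − 111) = 192.337 → 192
B = 97 + 0.6667 × (55 − 97) = 68.999 → 69

(174, 192, 69)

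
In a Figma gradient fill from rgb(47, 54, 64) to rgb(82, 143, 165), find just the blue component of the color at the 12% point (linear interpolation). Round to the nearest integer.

B = 64 + 0.12 × (165 − 64) = 76.12 → 76

76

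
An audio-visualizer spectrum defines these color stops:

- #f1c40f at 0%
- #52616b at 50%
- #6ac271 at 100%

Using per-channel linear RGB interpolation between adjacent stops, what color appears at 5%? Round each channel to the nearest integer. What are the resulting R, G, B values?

5% lies between the 0% and 50% stops, so the local fraction is t = (5 − 0)/(50 − 0) = 5/50 ≈ 0.1.
#f1c40f → (241, 196, 15); #52616b → (82, 97, 107).
R = 241 + 0.1 × (82 − 241) = 225.1 → 225
G = 196 + 0.1 × (97 − 196) = 186.1 → 186
B = 15 + 0.1 × (107 − 15) = 24.2 → 24

(225, 186, 24)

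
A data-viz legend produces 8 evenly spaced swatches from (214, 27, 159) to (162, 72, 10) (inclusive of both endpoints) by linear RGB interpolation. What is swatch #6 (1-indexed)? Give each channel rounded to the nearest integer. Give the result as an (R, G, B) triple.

(177, 59, 53)

With 8 swatches and endpoints inclusive, swatch 6 sits at t = (6 − 1)/(8 − 1) = 5/7 ≈ 0.7143.
R = 214 + 0.7143 × (162 − 214) = 176.856 → 177
G = 27 + 0.7143 × (72 − 27) = 59.144 → 59
B = 159 + 0.7143 × (10 − 159) = 52.569 → 53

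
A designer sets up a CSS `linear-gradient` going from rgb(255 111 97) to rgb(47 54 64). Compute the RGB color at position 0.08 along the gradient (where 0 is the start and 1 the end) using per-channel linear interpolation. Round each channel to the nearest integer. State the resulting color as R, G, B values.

(238, 106, 94)

R = 255 + 0.08 × (47 − 255) = 255 + 0.08 × -208 = 238.36 → 238
G = 111 + 0.08 × (54 − 111) = 111 + 0.08 × -57 = 106.44 → 106
B = 97 + 0.08 × (64 − 97) = 97 + 0.08 × -33 = 94.36 → 94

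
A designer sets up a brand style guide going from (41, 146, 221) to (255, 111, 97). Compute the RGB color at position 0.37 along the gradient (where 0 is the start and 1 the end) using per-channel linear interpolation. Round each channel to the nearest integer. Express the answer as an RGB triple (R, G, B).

(120, 133, 175)

R = 41 + 0.37 × (255 − 41) = 41 + 0.37 × 214 = 120.18 → 120
G = 146 + 0.37 × (111 − 146) = 146 + 0.37 × -35 = 133.05 → 133
B = 221 + 0.37 × (97 − 221) = 221 + 0.37 × -124 = 175.12 → 175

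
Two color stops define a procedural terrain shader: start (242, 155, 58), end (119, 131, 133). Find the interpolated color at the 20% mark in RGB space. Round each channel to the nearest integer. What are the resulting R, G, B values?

20% corresponds to t = 0.2.
R = 242 + 0.2 × (119 − 242) = 242 + 0.2 × -123 = 217.4 → 217
G = 155 + 0.2 × (131 − 155) = 155 + 0.2 × -24 = 150.2 → 150
B = 58 + 0.2 × (133 − 58) = 58 + 0.2 × 75 = 73 → 73
So the blended color is (217, 150, 73), about #d99649.

(217, 150, 73)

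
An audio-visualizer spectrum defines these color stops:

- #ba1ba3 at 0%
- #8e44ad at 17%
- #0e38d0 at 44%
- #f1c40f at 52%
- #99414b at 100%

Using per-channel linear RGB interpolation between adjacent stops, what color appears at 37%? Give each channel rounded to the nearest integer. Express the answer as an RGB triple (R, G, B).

37% lies between the 17% and 44% stops, so the local fraction is t = (37 − 17)/(44 − 17) = 20/27 ≈ 0.7407.
#8e44ad → (142, 68, 173); #0e38d0 → (14, 56, 208).
R = 142 + 0.7407 × (14 − 142) = 47.19 → 47
G = 68 + 0.7407 × (56 − 68) = 59.112 → 59
B = 173 + 0.7407 × (208 − 173) = 198.924 → 199

(47, 59, 199)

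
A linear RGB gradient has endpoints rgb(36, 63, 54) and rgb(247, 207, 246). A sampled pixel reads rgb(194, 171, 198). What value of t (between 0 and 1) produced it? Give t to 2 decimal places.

Invert the lerp on the R channel (largest span, 211): t = (194 − 36) / (247 − 36) = 158/211 = 0.74882.
Check on G: (171 − 63)/(207 − 63) = 0.75 ✓

0.75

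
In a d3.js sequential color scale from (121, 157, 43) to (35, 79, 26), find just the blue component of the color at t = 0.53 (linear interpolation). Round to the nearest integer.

B = 43 + 0.53 × (26 − 43) = 33.99 → 34

34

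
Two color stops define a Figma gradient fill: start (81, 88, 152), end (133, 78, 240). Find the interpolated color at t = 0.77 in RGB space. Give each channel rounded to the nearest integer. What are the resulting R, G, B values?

(121, 80, 220)

R = 81 + 0.77 × (133 − 81) = 81 + 0.77 × 52 = 121.04 → 121
G = 88 + 0.77 × (78 − 88) = 88 + 0.77 × -10 = 80.3 → 80
B = 152 + 0.77 × (240 − 152) = 152 + 0.77 × 88 = 219.76 → 220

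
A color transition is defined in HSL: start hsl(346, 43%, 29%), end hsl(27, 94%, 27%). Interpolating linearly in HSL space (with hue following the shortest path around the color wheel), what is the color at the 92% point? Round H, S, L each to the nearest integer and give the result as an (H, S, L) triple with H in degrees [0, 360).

(24, 90, 27)

Hue: 27 − 346 = -319°, but |-319| > 180 so the shorter arc goes the other way: Δh = -319 + 360 = 41°.
H = 346 + 0.92 × (41) = 383.72 → 384 → 384 mod 360 = 24°
S = 43 + 0.92 × (94 − 43) = 89.92 → 90%
L = 29 + 0.92 × (27 − 29) = 27.16 → 27%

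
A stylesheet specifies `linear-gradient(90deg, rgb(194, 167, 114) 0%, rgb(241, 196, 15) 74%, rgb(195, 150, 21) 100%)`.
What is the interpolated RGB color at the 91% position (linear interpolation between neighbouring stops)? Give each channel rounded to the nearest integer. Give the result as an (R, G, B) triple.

(211, 166, 19)

91% lies between the 74% and 100% stops, so the local fraction is t = (91 − 74)/(100 − 74) = 17/26 ≈ 0.6538.
R = 241 + 0.6538 × (195 − 241) = 210.925 → 211
G = 196 + 0.6538 × (150 − 196) = 165.925 → 166
B = 15 + 0.6538 × (21 − 15) = 18.923 → 19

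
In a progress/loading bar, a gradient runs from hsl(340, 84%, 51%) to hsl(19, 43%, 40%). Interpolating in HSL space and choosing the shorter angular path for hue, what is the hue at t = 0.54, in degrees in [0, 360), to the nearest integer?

Hue: 19 − 340 = -321°, but |-321| > 180 so the shorter arc goes the other way: Δh = -321 + 360 = 39°.
H = 340 + 0.54 × (39) = 361.06 → 361 → 361 mod 360 = 1°

1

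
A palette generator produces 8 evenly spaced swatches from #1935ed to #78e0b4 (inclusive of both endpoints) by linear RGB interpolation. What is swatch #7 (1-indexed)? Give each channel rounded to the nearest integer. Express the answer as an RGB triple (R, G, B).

(106, 200, 188)

With 8 swatches and endpoints inclusive, swatch 7 sits at t = (7 − 1)/(8 − 1) = 6/7 ≈ 0.8571.
#1935ed → (25, 53, 237); #78e0b4 → (120, 224, 180).
R = 25 + 0.8571 × (120 − 25) = 106.424 → 106
G = 53 + 0.8571 × (224 − 53) = 199.564 → 200
B = 237 + 0.8571 × (180 − 237) = 188.145 → 188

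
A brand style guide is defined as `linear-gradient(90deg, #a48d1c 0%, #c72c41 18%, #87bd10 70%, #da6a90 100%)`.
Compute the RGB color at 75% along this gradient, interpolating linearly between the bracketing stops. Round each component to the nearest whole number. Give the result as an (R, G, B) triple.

75% lies between the 70% and 100% stops, so the local fraction is t = (75 − 70)/(100 − 70) = 5/30 ≈ 0.1667.
#87bd10 → (135, 189, 16); #da6a90 → (218, 106, 144).
R = 135 + 0.1667 × (218 − 135) = 148.836 → 149
G = 189 + 0.1667 × (106 − 189) = 175.164 → 175
B = 16 + 0.1667 × (144 − 16) = 37.338 → 37

(149, 175, 37)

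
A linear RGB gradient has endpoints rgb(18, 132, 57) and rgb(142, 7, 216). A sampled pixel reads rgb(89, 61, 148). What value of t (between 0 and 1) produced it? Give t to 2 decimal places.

Invert the lerp on the B channel (largest span, 159): t = (148 − 57) / (216 − 57) = 91/159 = 0.57233.
Check on R: (89 − 18)/(142 − 18) = 0.5726 ✓

0.57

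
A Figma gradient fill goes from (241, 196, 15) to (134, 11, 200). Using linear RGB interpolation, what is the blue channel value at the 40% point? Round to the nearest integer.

B = 15 + 0.4 × (200 − 15) = 89 → 89

89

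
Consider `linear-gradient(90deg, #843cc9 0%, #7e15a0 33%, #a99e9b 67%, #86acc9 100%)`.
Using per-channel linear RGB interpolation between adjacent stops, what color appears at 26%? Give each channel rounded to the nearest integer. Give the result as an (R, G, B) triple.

(127, 29, 169)

26% lies between the 0% and 33% stops, so the local fraction is t = (26 − 0)/(33 − 0) = 26/33 ≈ 0.7879.
#843cc9 → (132, 60, 201); #7e15a0 → (126, 21, 160).
R = 132 + 0.7879 × (126 − 132) = 127.273 → 127
G = 60 + 0.7879 × (21 − 60) = 29.272 → 29
B = 201 + 0.7879 × (160 − 201) = 168.696 → 169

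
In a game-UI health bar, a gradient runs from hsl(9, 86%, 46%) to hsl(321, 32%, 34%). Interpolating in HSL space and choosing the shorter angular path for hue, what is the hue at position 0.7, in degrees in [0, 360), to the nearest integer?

Hue: 321 − 9 = 312°, but |312| > 180 so the shorter arc goes the other way: Δh = 312 − 360 = -48°.
H = 9 + 0.7 × (-48) = -24.6 → -25 → -25 mod 360 = 335°

335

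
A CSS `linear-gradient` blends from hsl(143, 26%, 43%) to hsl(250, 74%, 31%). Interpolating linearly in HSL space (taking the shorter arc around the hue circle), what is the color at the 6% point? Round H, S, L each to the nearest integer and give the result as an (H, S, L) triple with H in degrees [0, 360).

Hue arc: Δh = 250 − 143 = 107° (|Δh| ≤ 180, already the shorter path).
H = 143 + 0.06 × (107) = 149.42 → 149°
S = 26 + 0.06 × (74 − 26) = 28.88 → 29%
L = 43 + 0.06 × (31 − 43) = 42.28 → 42%

(149, 29, 42)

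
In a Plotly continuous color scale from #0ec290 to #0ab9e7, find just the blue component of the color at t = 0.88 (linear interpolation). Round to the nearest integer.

221

B₁ = 144 (from #0ec290), B₂ = 231 (from #0ab9e7).
B = 144 + 0.88 × (231 − 144) = 220.56 → 221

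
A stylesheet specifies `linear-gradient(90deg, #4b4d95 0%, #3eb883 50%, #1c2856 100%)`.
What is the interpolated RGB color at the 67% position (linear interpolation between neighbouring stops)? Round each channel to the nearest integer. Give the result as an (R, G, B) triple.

67% lies between the 50% and 100% stops, so the local fraction is t = (67 − 50)/(100 − 50) = 17/50 ≈ 0.34.
#3eb883 → (62, 184, 131); #1c2856 → (28, 40, 86).
R = 62 + 0.34 × (28 − 62) = 50.44 → 50
G = 184 + 0.34 × (40 − 184) = 135.04 → 135
B = 131 + 0.34 × (86 − 131) = 115.7 → 116

(50, 135, 116)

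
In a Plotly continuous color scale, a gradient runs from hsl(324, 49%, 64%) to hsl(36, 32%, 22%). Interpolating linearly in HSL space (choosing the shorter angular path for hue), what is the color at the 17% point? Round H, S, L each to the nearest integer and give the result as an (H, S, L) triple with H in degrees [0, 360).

(336, 46, 57)

Hue: 36 − 324 = -288°, but |-288| > 180 so the shorter arc goes the other way: Δh = -288 + 360 = 72°.
H = 324 + 0.17 × (72) = 336.24 → 336°
S = 49 + 0.17 × (32 − 49) = 46.11 → 46%
L = 64 + 0.17 × (22 − 64) = 56.86 → 57%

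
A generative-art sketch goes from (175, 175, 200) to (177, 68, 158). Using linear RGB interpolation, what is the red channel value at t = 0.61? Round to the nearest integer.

R = 175 + 0.61 × (177 − 175) = 176.22 → 176

176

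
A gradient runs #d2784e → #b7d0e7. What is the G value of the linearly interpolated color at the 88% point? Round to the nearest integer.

G₁ = 120 (from #d2784e), G₂ = 208 (from #b7d0e7).
G = 120 + 0.88 × (208 − 120) = 197.44 → 197

197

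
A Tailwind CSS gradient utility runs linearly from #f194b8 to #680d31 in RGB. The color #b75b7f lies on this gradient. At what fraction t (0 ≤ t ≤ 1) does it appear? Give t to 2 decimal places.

0.42

Invert the lerp on the R channel (largest span, 137): t = (183 − 241) / (104 − 241) = -58/-137 = 0.42336.
Check on G: (91 − 148)/(13 − 148) = 0.4222 ✓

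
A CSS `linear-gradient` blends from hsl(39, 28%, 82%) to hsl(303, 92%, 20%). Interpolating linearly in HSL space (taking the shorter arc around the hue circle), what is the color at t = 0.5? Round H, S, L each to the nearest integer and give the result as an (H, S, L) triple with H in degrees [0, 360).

(351, 60, 51)

Hue: 303 − 39 = 264°, but |264| > 180 so the shorter arc goes the other way: Δh = 264 − 360 = -96°.
H = 39 + 0.5 × (-96) = -9 → -9 → -9 mod 360 = 351°
S = 28 + 0.5 × (92 − 28) = 60 → 60%
L = 82 + 0.5 × (20 − 82) = 51 → 51%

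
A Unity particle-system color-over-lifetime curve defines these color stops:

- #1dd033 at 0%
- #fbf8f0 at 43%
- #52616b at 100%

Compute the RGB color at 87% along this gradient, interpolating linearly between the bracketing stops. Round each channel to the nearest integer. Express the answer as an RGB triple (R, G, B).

(121, 131, 137)

87% lies between the 43% and 100% stops, so the local fraction is t = (87 − 43)/(100 − 43) = 44/57 ≈ 0.7719.
#fbf8f0 → (251, 248, 240); #52616b → (82, 97, 107).
R = 251 + 0.7719 × (82 − 251) = 120.549 → 121
G = 248 + 0.7719 × (97 − 248) = 131.443 → 131
B = 240 + 0.7719 × (107 − 240) = 137.337 → 137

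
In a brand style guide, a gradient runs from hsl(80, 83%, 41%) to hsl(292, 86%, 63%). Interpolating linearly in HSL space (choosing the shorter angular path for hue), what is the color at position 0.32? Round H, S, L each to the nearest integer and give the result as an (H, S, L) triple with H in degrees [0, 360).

Hue: 292 − 80 = 212°, but |212| > 180 so the shorter arc goes the other way: Δh = 212 − 360 = -148°.
H = 80 + 0.32 × (-148) = 32.64 → 33°
S = 83 + 0.32 × (86 − 83) = 83.96 → 84%
L = 41 + 0.32 × (63 − 41) = 48.04 → 48%

(33, 84, 48)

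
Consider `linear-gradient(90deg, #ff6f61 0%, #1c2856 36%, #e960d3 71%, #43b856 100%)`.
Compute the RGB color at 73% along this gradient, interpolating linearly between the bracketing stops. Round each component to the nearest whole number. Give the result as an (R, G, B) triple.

73% lies between the 71% and 100% stops, so the local fraction is t = (73 − 71)/(100 − 71) = 2/29 ≈ 0.069.
#e960d3 → (233, 96, 211); #43b856 → (67, 184, 86).
R = 233 + 0.069 × (67 − 233) = 221.546 → 222
G = 96 + 0.069 × (184 − 96) = 102.072 → 102
B = 211 + 0.069 × (86 − 211) = 202.375 → 202

(222, 102, 202)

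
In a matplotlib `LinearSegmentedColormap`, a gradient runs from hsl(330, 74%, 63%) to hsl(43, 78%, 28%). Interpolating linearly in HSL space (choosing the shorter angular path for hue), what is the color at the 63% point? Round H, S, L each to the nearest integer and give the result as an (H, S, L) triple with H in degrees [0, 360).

(16, 77, 41)

Hue: 43 − 330 = -287°, but |-287| > 180 so the shorter arc goes the other way: Δh = -287 + 360 = 73°.
H = 330 + 0.63 × (73) = 375.99 → 376 → 376 mod 360 = 16°
S = 74 + 0.63 × (78 − 74) = 76.52 → 77%
L = 63 + 0.63 × (28 − 63) = 40.95 → 41%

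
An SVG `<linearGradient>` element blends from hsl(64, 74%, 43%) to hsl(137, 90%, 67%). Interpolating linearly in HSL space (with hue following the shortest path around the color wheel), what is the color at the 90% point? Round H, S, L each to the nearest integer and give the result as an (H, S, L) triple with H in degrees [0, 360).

(130, 88, 65)

Hue arc: Δh = 137 − 64 = 73° (|Δh| ≤ 180, already the shorter path).
H = 64 + 0.9 × (73) = 129.7 → 130°
S = 74 + 0.9 × (90 − 74) = 88.4 → 88%
L = 43 + 0.9 × (67 − 43) = 64.6 → 65%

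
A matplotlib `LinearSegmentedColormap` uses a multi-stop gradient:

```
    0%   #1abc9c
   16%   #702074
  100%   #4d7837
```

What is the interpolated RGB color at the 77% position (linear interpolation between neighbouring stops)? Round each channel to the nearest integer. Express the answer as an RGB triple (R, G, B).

77% lies between the 16% and 100% stops, so the local fraction is t = (77 − 16)/(100 − 16) = 61/84 ≈ 0.7262.
#702074 → (112, 32, 116); #4d7837 → (77, 120, 55).
R = 112 + 0.7262 × (77 − 112) = 86.583 → 87
G = 32 + 0.7262 × (120 − 32) = 95.906 → 96
B = 116 + 0.7262 × (55 − 116) = 71.702 → 72

(87, 96, 72)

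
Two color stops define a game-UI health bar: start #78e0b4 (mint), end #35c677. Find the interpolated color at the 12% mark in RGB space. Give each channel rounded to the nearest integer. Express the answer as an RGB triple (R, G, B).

(112, 221, 173)

#78e0b4 → (120, 224, 180); #35c677 → (53, 198, 119).
12% corresponds to t = 0.12.
R = 120 + 0.12 × (53 − 120) = 120 + 0.12 × -67 = 111.96 → 112
G = 224 + 0.12 × (198 − 224) = 224 + 0.12 × -26 = 220.88 → 221
B = 180 + 0.12 × (119 − 180) = 180 + 0.12 × -61 = 172.68 → 173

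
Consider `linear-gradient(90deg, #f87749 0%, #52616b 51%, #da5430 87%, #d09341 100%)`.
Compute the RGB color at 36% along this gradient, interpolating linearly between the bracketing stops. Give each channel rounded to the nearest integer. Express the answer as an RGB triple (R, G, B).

36% lies between the 0% and 51% stops, so the local fraction is t = (36 − 0)/(51 − 0) = 36/51 ≈ 0.7059.
#f87749 → (248, 119, 73); #52616b → (82, 97, 107).
R = 248 + 0.7059 × (82 − 248) = 130.821 → 131
G = 119 + 0.7059 × (97 − 119) = 103.47 → 103
B = 73 + 0.7059 × (107 − 73) = 97.001 → 97

(131, 103, 97)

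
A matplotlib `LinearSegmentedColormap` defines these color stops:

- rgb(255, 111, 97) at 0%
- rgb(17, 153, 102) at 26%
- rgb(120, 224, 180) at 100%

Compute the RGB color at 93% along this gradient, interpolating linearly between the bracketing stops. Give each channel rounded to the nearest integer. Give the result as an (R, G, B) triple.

93% lies between the 26% and 100% stops, so the local fraction is t = (93 − 26)/(100 − 26) = 67/74 ≈ 0.9054.
R = 17 + 0.9054 × (120 − 17) = 110.256 → 110
G = 153 + 0.9054 × (224 − 153) = 217.283 → 217
B = 102 + 0.9054 × (180 − 102) = 172.621 → 173

(110, 217, 173)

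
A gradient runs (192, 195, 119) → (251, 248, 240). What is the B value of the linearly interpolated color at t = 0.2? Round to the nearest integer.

143

B = 119 + 0.2 × (240 − 119) = 143.2 → 143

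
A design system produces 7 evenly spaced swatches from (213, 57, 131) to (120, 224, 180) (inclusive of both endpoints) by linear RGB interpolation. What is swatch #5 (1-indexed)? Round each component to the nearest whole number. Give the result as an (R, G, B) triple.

With 7 swatches and endpoints inclusive, swatch 5 sits at t = (5 − 1)/(7 − 1) = 4/6 ≈ 0.6667.
R = 213 + 0.6667 × (120 − 213) = 150.997 → 151
G = 57 + 0.6667 × (224 − 57) = 168.339 → 168
B = 131 + 0.6667 × (180 − 131) = 163.668 → 164

(151, 168, 164)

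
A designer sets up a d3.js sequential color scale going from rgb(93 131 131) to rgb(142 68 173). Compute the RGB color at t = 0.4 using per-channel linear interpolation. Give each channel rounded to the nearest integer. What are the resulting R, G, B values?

(113, 106, 148)

R = 93 + 0.4 × (142 − 93) = 93 + 0.4 × 49 = 112.6 → 113
G = 131 + 0.4 × (68 − 131) = 131 + 0.4 × -63 = 105.8 → 106
B = 131 + 0.4 × (173 − 131) = 131 + 0.4 × 42 = 147.8 → 148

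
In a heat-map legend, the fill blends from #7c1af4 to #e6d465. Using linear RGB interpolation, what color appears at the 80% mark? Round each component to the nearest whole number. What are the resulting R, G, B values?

(209, 175, 130)

#7c1af4 → (124, 26, 244); #e6d465 → (230, 212, 101).
80% corresponds to t = 0.8.
R = 124 + 0.8 × (230 − 124) = 124 + 0.8 × 106 = 208.8 → 209
G = 26 + 0.8 × (212 − 26) = 26 + 0.8 × 186 = 174.8 → 175
B = 244 + 0.8 × (101 − 244) = 244 + 0.8 × -143 = 129.6 → 130
So the blended color is (209, 175, 130), about #d1af82.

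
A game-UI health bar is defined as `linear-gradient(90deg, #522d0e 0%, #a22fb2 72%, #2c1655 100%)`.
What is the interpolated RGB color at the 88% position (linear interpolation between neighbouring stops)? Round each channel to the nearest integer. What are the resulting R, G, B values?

88% lies between the 72% and 100% stops, so the local fraction is t = (88 − 72)/(100 − 72) = 16/28 ≈ 0.5714.
#a22fb2 → (162, 47, 178); #2c1655 → (44, 22, 85).
R = 162 + 0.5714 × (44 − 162) = 94.575 → 95
G = 47 + 0.5714 × (22 − 47) = 32.715 → 33
B = 178 + 0.5714 × (85 − 178) = 124.86 → 125

(95, 33, 125)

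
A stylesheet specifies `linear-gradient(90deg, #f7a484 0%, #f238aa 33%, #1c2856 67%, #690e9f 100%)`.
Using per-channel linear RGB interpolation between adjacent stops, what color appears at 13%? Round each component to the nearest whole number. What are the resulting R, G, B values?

13% lies between the 0% and 33% stops, so the local fraction is t = (13 − 0)/(33 − 0) = 13/33 ≈ 0.3939.
#f7a484 → (247, 164, 132); #f238aa → (242, 56, 170).
R = 247 + 0.3939 × (242 − 247) = 245.03 → 245
G = 164 + 0.3939 × (56 − 164) = 121.459 → 121
B = 132 + 0.3939 × (170 − 132) = 146.968 → 147

(245, 121, 147)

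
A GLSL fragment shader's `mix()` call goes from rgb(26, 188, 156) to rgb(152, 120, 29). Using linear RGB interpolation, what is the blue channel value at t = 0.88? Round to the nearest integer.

B = 156 + 0.88 × (29 − 156) = 44.24 → 44

44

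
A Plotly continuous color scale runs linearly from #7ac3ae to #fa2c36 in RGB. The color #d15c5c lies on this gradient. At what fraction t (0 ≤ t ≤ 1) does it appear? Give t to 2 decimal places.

0.68

Invert the lerp on the G channel (largest span, 151): t = (92 − 195) / (44 − 195) = -103/-151 = 0.68212.
Check on R: (209 − 122)/(250 − 122) = 0.6797 ✓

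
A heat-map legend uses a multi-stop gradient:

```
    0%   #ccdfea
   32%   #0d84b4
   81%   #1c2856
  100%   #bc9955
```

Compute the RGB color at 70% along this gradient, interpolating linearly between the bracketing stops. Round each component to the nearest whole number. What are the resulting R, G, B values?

(25, 61, 107)

70% lies between the 32% and 81% stops, so the local fraction is t = (70 − 32)/(81 − 32) = 38/49 ≈ 0.7755.
#0d84b4 → (13, 132, 180); #1c2856 → (28, 40, 86).
R = 13 + 0.7755 × (28 − 13) = 24.633 → 25
G = 132 + 0.7755 × (40 − 132) = 60.654 → 61
B = 180 + 0.7755 × (86 − 180) = 107.103 → 107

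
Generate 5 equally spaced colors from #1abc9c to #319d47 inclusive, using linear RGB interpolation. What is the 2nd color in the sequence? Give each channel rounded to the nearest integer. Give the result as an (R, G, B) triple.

With 5 swatches and endpoints inclusive, swatch 2 sits at t = (2 − 1)/(5 − 1) = 1/4 ≈ 0.25.
#1abc9c → (26, 188, 156); #319d47 → (49, 157, 71).
R = 26 + 0.25 × (49 − 26) = 31.75 → 32
G = 188 + 0.25 × (157 − 188) = 180.25 → 180
B = 156 + 0.25 × (71 − 156) = 134.75 → 135

(32, 180, 135)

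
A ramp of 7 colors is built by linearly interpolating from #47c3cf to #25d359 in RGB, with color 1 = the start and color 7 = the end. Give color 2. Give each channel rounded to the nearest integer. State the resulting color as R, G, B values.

(65, 198, 187)

With 7 swatches and endpoints inclusive, swatch 2 sits at t = (2 − 1)/(7 − 1) = 1/6 ≈ 0.1667.
#47c3cf → (71, 195, 207); #25d359 → (37, 211, 89).
R = 71 + 0.1667 × (37 − 71) = 65.332 → 65
G = 195 + 0.1667 × (211 − 195) = 197.667 → 198
B = 207 + 0.1667 × (89 − 207) = 187.329 → 187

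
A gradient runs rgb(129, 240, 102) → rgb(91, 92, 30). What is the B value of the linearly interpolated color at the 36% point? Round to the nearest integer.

B = 102 + 0.36 × (30 − 102) = 76.08 → 76

76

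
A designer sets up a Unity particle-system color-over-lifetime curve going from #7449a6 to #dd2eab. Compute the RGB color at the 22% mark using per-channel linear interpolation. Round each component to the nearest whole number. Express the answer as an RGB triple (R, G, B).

#7449a6 → (116, 73, 166); #dd2eab → (221, 46, 171).
22% corresponds to t = 0.22.
R = 116 + 0.22 × (221 − 116) = 116 + 0.22 × 105 = 139.1 → 139
G = 73 + 0.22 × (46 − 73) = 73 + 0.22 × -27 = 67.06 → 67
B = 166 + 0.22 × (171 − 166) = 166 + 0.22 × 5 = 167.1 → 167

(139, 67, 167)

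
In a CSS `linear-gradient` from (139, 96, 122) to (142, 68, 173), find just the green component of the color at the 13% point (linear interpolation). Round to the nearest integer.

G = 96 + 0.13 × (68 − 96) = 92.36 → 92

92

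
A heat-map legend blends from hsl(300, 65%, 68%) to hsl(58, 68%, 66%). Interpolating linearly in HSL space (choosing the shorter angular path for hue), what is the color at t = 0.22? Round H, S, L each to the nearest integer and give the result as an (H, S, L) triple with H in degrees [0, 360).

(326, 66, 68)

Hue: 58 − 300 = -242°, but |-242| > 180 so the shorter arc goes the other way: Δh = -242 + 360 = 118°.
H = 300 + 0.22 × (118) = 325.96 → 326°
S = 65 + 0.22 × (68 − 65) = 65.66 → 66%
L = 68 + 0.22 × (66 − 68) = 67.56 → 68%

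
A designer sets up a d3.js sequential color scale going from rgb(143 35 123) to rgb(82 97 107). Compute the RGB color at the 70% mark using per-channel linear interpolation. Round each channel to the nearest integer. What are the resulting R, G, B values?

(100, 78, 112)

70% corresponds to t = 0.7.
R = 143 + 0.7 × (82 − 143) = 143 + 0.7 × -61 = 100.3 → 100
G = 35 + 0.7 × (97 − 35) = 35 + 0.7 × 62 = 78.4 → 78
B = 123 + 0.7 × (107 − 123) = 123 + 0.7 × -16 = 111.8 → 112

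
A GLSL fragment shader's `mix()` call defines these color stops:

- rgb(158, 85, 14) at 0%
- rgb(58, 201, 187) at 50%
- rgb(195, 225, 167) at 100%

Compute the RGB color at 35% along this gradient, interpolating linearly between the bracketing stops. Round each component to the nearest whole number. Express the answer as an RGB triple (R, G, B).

(88, 166, 135)

35% lies between the 0% and 50% stops, so the local fraction is t = (35 − 0)/(50 − 0) = 35/50 ≈ 0.7.
R = 158 + 0.7 × (58 − 158) = 88 → 88
G = 85 + 0.7 × (201 − 85) = 166.2 → 166
B = 14 + 0.7 × (187 − 14) = 135.1 → 135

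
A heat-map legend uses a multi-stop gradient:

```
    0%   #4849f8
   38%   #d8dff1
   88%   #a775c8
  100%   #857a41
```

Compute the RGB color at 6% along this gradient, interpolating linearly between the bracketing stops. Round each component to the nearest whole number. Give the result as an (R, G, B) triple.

6% lies between the 0% and 38% stops, so the local fraction is t = (6 − 0)/(38 − 0) = 6/38 ≈ 0.1579.
#4849f8 → (72, 73, 248); #d8dff1 → (216, 223, 241).
R = 72 + 0.1579 × (216 − 72) = 94.738 → 95
G = 73 + 0.1579 × (223 − 73) = 96.685 → 97
B = 248 + 0.1579 × (241 − 248) = 246.895 → 247

(95, 97, 247)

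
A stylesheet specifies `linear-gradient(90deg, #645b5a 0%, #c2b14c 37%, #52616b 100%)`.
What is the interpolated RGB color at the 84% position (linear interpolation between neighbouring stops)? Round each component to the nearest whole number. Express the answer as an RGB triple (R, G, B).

(110, 117, 99)

84% lies between the 37% and 100% stops, so the local fraction is t = (84 − 37)/(100 − 37) = 47/63 ≈ 0.746.
#c2b14c → (194, 177, 76); #52616b → (82, 97, 107).
R = 194 + 0.746 × (82 − 194) = 110.448 → 110
G = 177 + 0.746 × (97 − 177) = 117.32 → 117
B = 76 + 0.746 × (107 − 76) = 99.126 → 99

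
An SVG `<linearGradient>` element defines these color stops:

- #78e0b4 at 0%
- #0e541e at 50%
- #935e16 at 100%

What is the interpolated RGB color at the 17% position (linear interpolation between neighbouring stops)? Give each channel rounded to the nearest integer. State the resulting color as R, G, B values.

17% lies between the 0% and 50% stops, so the local fraction is t = (17 − 0)/(50 − 0) = 17/50 ≈ 0.34.
#78e0b4 → (120, 224, 180); #0e541e → (14, 84, 30).
R = 120 + 0.34 × (14 − 120) = 83.96 → 84
G = 224 + 0.34 × (84 − 224) = 176.4 → 176
B = 180 + 0.34 × (30 − 180) = 129 → 129

(84, 176, 129)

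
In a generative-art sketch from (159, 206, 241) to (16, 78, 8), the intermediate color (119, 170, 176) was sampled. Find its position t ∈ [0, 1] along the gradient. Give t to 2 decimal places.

Invert the lerp on the B channel (largest span, 233): t = (176 − 241) / (8 − 241) = -65/-233 = 0.27897.
Check on R: (119 − 159)/(16 − 159) = 0.2797 ✓

0.28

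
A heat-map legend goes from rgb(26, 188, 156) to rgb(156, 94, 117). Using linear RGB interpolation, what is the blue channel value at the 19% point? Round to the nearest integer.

149

B = 156 + 0.19 × (117 − 156) = 148.59 → 149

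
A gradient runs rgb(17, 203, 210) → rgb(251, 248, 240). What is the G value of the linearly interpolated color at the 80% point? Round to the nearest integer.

G = 203 + 0.8 × (248 − 203) = 239 → 239

239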